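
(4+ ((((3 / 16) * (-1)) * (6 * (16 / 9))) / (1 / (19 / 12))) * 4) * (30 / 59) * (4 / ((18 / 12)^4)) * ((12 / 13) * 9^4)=-1244160 / 59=-21087.46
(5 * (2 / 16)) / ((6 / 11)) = 55 / 48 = 1.15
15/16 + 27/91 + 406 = 592933/1456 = 407.23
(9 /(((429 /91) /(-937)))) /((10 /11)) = -19677 /10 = -1967.70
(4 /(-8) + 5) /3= 3 /2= 1.50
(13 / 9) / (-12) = -13 / 108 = -0.12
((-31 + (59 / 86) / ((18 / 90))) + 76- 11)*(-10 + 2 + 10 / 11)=-125541 / 473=-265.41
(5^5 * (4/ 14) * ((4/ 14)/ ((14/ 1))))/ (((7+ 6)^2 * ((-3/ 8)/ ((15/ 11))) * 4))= -0.10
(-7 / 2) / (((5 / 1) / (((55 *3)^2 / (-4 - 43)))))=38115 / 94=405.48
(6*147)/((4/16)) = 3528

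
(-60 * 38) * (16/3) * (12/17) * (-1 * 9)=1313280/17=77251.76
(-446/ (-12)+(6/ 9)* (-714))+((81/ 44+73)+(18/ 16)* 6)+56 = -9941/ 33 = -301.24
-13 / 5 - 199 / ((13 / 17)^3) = -4916996 / 10985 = -447.61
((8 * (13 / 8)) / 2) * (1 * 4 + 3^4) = 1105 / 2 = 552.50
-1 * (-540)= 540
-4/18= -2/9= -0.22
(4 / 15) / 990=2 / 7425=0.00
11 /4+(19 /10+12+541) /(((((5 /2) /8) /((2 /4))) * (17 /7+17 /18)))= 11303659 /42500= 265.97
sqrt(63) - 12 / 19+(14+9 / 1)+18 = 48.31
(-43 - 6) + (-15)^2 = 176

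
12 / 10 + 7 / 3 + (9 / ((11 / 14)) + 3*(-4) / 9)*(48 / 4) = 20623 / 165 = 124.99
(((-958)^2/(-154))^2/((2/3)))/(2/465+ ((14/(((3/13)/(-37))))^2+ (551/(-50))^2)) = 220311676832985000/20837223246938791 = 10.57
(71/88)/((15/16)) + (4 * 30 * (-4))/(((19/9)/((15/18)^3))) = -409802/3135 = -130.72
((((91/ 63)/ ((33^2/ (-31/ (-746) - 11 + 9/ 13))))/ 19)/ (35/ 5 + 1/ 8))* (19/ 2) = -6034/ 6314517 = -0.00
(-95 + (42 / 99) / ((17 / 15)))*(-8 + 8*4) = -424680 / 187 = -2271.02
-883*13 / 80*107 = -1228253 / 80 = -15353.16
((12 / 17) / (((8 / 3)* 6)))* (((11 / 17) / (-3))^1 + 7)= 173 / 578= 0.30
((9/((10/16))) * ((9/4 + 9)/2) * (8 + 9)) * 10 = 13770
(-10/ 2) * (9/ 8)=-45/ 8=-5.62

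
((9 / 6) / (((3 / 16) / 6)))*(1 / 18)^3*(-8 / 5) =-16 / 1215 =-0.01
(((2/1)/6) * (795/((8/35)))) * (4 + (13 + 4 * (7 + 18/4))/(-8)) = -3912.89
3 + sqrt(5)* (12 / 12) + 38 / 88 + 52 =sqrt(5) + 2439 / 44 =57.67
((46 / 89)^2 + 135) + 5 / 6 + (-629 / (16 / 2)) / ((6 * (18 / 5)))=906525239 / 6843744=132.46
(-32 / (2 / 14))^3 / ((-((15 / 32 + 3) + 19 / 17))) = 6114246656 / 2495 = 2450599.86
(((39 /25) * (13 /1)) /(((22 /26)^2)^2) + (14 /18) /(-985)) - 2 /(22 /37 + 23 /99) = 73010081169494 /1965706882425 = 37.14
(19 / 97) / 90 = 19 / 8730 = 0.00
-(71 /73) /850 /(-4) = 71 /248200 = 0.00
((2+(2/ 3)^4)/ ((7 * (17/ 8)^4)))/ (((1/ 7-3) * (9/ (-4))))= 729088/ 304434045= 0.00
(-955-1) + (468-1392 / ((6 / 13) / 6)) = -18584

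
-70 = -70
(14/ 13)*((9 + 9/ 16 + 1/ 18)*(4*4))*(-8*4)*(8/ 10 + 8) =-5460224/ 117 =-46668.58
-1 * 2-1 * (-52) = 50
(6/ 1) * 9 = 54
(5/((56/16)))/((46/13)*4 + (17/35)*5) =130/1509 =0.09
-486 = -486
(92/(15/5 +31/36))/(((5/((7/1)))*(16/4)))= 8.34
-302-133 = -435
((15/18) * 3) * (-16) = -40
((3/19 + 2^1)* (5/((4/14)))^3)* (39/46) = 68557125/6992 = 9805.08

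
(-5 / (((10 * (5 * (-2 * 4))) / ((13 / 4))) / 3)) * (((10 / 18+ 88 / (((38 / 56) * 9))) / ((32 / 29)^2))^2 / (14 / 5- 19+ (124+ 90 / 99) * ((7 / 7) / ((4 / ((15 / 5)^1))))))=73591235021447 / 309721131122688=0.24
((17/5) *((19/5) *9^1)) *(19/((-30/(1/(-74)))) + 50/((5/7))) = 150601011/18500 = 8140.60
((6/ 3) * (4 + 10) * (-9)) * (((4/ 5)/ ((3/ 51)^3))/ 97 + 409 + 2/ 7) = -113350.94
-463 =-463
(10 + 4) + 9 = 23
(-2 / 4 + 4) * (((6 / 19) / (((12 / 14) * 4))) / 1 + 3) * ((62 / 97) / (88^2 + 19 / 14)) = 71393 / 79938282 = 0.00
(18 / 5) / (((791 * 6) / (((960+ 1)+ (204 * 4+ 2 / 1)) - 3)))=5328 / 3955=1.35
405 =405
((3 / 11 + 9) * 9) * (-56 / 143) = -51408 / 1573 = -32.68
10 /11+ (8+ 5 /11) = 103 /11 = 9.36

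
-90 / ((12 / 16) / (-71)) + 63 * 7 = 8961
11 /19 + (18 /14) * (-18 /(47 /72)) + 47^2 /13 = 10974498 /81263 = 135.05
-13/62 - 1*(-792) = 49091/62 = 791.79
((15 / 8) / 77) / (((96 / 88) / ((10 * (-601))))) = -134.15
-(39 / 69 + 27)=-634 / 23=-27.57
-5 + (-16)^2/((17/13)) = 3243/17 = 190.76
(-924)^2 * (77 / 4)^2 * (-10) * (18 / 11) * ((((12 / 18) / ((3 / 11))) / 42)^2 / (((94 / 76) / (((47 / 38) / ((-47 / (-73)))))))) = -11521588540 / 423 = -27237797.97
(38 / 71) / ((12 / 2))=19 / 213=0.09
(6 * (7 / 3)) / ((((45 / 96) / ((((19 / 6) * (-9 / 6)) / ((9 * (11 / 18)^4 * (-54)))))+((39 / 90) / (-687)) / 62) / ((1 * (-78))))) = -47132816640 / 288711947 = -163.25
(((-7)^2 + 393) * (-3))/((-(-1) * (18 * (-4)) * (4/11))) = 2431/48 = 50.65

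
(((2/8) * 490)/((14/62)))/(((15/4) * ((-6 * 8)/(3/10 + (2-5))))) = 651/80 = 8.14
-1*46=-46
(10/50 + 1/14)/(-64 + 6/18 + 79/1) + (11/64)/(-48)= 34921/2472960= 0.01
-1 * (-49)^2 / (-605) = 2401 / 605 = 3.97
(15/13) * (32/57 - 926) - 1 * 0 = -1067.81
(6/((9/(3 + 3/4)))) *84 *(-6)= -1260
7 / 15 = 0.47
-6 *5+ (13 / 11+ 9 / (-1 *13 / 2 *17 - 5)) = -2225 / 77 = -28.90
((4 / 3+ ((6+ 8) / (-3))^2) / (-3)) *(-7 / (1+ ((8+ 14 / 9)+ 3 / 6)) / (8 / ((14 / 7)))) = 728 / 597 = 1.22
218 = 218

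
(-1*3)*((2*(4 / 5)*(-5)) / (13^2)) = 24 / 169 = 0.14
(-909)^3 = -751089429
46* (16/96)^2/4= 23/72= 0.32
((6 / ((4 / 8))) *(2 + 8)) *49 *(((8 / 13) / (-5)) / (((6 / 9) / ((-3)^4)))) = -87928.62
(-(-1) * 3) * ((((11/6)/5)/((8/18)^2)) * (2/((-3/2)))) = -297/40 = -7.42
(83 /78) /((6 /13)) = 83 /36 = 2.31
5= 5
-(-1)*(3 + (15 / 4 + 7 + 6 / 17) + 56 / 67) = 68061 / 4556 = 14.94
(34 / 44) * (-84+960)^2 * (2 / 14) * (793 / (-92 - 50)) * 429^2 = -43270531416684 / 497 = -87063443494.33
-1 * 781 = -781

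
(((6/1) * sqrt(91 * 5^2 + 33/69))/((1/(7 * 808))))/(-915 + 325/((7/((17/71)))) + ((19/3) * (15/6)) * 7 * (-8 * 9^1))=-33732384 * sqrt(75233)/50775835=-182.22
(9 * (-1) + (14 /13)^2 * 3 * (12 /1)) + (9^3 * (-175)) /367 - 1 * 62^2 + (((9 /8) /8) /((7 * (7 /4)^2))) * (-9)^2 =-353855657257 /85095556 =-4158.33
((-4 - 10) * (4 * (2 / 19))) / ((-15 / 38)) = 224 / 15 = 14.93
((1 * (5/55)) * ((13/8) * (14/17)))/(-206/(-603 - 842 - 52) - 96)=-136227/107342488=-0.00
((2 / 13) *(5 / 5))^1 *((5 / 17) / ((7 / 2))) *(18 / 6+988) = 19820 / 1547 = 12.81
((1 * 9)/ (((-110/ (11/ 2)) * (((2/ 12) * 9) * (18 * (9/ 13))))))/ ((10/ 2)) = -13/ 2700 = -0.00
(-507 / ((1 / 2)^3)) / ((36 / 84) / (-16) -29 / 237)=27194.36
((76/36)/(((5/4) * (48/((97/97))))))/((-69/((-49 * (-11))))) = -10241/37260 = -0.27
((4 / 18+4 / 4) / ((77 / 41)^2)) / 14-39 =-38.98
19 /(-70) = -19 /70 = -0.27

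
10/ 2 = 5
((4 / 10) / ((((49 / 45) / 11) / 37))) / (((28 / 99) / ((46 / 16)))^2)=18991662327 / 1229312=15449.02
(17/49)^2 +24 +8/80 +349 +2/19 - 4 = 168482659/456190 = 369.33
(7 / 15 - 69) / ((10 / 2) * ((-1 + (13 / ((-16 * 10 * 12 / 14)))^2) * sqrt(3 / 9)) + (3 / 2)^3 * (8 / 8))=-133.28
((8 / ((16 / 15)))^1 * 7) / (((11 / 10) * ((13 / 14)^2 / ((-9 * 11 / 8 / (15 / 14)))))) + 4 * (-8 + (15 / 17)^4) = -9441485513 / 14115049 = -668.89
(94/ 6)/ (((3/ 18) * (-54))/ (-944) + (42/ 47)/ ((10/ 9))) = 10426480/ 541593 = 19.25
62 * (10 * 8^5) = 20316160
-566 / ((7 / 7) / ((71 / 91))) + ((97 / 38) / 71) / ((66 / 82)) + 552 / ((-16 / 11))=-3326151545 / 4051047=-821.06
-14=-14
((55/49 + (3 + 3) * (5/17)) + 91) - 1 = 77375/833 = 92.89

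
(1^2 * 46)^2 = 2116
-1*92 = -92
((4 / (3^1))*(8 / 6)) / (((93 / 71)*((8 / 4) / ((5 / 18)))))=1420 / 7533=0.19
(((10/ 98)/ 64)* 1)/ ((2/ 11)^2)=605/ 12544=0.05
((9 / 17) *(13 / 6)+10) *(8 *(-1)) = -1516 / 17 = -89.18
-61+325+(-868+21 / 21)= -603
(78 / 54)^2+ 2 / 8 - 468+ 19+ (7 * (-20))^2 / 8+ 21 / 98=4544053 / 2268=2003.55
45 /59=0.76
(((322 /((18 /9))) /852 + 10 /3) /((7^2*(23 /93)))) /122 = 93031 /39048296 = 0.00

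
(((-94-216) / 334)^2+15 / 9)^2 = 6.39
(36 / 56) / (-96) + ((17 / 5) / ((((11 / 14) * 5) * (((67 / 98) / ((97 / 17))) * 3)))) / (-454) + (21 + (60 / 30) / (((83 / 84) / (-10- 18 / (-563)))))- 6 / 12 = 81889010673061 / 262675223025600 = 0.31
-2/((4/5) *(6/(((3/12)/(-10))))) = 1/96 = 0.01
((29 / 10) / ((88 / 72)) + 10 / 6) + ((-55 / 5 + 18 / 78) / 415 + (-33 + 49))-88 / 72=20072971 / 1068210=18.79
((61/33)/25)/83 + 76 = 5204161/68475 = 76.00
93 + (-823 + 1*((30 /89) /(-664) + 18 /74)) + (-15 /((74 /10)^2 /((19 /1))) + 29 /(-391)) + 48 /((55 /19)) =-624985640756691 /869903314060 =-718.45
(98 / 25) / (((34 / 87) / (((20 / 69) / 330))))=0.01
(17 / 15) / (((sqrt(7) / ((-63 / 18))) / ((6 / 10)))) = -17 * sqrt(7) / 50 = -0.90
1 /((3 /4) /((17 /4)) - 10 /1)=-17 /167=-0.10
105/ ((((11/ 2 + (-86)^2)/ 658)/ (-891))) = -8317.12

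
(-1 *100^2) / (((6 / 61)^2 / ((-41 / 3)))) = 381402500 / 27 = 14126018.52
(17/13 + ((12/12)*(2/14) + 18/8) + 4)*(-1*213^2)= -127169307/364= -349366.23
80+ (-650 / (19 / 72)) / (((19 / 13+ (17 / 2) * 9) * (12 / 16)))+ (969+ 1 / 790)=30634450743 / 30425270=1006.88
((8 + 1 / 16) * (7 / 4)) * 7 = 6321 / 64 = 98.77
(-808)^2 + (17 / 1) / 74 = 48311953 / 74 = 652864.23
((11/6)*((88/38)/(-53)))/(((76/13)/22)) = -17303/57399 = -0.30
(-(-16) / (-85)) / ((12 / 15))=-4 / 17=-0.24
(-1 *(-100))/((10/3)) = 30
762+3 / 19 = 14481 / 19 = 762.16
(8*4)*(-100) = -3200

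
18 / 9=2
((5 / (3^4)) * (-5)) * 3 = -25 / 27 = -0.93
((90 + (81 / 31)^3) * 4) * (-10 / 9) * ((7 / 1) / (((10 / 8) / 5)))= -399794080 / 29791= -13419.96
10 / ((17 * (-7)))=-10 / 119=-0.08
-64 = -64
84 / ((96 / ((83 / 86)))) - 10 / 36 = 3509 / 6192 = 0.57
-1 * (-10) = 10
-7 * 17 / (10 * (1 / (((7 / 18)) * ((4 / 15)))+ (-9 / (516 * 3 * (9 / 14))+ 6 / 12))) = -322371 / 274525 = -1.17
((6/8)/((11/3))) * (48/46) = 54/253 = 0.21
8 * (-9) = -72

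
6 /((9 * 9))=2 /27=0.07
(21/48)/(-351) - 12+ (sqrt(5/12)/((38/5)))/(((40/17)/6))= -67399/5616+ 17 *sqrt(15)/304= -11.78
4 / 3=1.33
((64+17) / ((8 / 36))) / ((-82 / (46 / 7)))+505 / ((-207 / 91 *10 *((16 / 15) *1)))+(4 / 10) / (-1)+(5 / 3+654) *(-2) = -4314700097 / 3168480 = -1361.76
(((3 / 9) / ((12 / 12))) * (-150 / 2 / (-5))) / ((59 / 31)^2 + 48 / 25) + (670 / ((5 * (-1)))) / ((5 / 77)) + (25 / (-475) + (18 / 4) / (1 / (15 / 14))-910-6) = -1053326947303 / 354186980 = -2973.93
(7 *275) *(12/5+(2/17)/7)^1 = 79090/17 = 4652.35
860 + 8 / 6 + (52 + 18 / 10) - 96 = 12287 / 15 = 819.13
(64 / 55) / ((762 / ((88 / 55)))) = 256 / 104775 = 0.00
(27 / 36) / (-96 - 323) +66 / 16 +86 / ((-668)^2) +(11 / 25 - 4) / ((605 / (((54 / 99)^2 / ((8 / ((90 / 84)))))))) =123448783630288 / 29940272902925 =4.12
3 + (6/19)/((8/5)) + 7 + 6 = 1231/76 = 16.20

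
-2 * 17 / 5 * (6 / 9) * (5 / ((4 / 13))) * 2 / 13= -34 / 3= -11.33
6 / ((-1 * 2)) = -3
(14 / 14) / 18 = 1 / 18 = 0.06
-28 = -28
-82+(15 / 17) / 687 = -319221 / 3893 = -82.00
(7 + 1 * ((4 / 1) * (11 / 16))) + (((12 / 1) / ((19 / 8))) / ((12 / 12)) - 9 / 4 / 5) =2727 / 190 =14.35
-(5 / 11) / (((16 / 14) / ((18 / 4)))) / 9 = -35 / 176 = -0.20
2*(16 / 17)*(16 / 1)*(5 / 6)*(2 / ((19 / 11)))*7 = 197120 / 969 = 203.43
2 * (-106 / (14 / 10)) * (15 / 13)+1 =-173.73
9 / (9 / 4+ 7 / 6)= 108 / 41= 2.63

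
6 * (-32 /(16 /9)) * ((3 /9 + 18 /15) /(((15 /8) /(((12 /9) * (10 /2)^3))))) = -14720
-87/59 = -1.47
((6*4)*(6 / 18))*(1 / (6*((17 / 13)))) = 52 / 51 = 1.02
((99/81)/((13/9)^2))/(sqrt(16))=99/676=0.15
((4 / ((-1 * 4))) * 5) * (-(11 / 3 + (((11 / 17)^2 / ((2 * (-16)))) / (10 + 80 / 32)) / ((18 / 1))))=7629479 / 416160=18.33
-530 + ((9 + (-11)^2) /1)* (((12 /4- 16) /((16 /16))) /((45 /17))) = -10516 /9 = -1168.44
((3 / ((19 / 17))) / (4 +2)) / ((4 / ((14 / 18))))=119 / 1368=0.09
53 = 53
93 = 93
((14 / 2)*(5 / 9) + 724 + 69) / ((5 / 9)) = 7172 / 5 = 1434.40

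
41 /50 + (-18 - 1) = -909 /50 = -18.18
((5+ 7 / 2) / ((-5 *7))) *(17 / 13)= -289 / 910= -0.32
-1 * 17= -17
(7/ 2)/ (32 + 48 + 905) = 7/ 1970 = 0.00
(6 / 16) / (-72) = -1 / 192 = -0.01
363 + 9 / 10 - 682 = -318.10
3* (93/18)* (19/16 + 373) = 185597/32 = 5799.91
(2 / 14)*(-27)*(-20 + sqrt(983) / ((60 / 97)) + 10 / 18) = 75 - 873*sqrt(983) / 140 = -120.51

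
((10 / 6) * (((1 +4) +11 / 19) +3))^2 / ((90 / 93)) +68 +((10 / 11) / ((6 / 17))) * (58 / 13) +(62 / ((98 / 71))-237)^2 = 248891343106729 / 6693128442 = 37186.10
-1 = -1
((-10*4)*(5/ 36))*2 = -100/ 9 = -11.11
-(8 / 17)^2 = -64 / 289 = -0.22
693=693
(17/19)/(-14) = -17/266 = -0.06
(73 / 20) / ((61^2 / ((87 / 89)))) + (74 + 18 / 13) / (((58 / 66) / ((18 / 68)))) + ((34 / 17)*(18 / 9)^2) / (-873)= 841181069259847 / 37058188632660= 22.70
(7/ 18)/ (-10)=-7/ 180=-0.04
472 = 472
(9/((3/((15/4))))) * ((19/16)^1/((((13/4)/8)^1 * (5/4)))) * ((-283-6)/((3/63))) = -2075598/13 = -159661.38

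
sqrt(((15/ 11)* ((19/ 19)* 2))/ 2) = sqrt(165)/ 11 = 1.17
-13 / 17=-0.76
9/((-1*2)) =-9/2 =-4.50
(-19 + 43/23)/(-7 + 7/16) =6304/2415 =2.61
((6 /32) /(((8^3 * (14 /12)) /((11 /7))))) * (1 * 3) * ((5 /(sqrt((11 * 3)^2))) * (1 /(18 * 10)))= 1 /802816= 0.00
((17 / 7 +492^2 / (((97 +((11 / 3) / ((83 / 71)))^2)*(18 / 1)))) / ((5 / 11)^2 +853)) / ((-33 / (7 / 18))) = -0.00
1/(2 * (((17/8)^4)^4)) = 140737488355328/48661191875666868481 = 0.00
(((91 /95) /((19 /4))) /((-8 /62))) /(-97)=2821 /175085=0.02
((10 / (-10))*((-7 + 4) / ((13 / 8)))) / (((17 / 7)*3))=56 / 221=0.25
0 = 0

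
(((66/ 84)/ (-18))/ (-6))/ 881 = 11/ 1332072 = 0.00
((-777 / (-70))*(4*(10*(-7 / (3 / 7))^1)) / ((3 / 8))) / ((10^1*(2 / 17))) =-246568 / 15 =-16437.87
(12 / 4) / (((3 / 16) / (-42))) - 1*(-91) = -581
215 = 215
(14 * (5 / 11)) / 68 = 35 / 374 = 0.09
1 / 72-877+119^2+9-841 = 896545 / 72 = 12452.01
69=69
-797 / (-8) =797 / 8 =99.62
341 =341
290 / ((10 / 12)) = 348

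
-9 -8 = -17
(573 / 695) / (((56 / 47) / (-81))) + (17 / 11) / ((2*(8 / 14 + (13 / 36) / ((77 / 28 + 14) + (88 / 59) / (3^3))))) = -10416568971299 / 190273224680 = -54.75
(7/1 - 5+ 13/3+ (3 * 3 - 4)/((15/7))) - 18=-28/3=-9.33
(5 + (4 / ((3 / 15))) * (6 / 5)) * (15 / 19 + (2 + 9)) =6496 / 19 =341.89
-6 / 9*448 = -896 / 3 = -298.67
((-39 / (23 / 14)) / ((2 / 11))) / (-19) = 3003 / 437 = 6.87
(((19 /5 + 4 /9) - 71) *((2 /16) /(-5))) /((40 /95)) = 14269 /3600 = 3.96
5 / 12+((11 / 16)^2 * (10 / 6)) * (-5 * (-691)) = 696865 / 256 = 2722.13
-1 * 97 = -97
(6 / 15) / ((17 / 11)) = 22 / 85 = 0.26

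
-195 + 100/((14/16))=-565/7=-80.71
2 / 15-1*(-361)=5417 / 15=361.13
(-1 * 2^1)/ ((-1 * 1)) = 2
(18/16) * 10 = 45/4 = 11.25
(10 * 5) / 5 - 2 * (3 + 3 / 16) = 29 / 8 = 3.62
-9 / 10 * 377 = -3393 / 10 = -339.30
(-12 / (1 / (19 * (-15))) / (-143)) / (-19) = 180 / 143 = 1.26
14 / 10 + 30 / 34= 194 / 85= 2.28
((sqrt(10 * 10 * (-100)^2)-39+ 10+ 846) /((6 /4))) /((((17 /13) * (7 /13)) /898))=551503108 /357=1544826.63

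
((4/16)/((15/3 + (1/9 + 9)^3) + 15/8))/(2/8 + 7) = 5832/129080131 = 0.00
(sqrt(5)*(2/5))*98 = 196*sqrt(5)/5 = 87.65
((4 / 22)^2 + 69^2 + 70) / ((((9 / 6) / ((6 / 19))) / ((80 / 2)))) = 93528800 / 2299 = 40682.38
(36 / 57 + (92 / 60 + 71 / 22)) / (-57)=-33809 / 357390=-0.09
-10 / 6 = -5 / 3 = -1.67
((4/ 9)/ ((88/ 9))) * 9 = 9/ 22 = 0.41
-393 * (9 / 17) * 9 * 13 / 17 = -413829 / 289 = -1431.93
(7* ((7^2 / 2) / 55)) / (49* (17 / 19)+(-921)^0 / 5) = 6517 / 92048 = 0.07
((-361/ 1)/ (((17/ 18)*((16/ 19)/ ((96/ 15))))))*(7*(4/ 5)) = -6913872/ 425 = -16267.93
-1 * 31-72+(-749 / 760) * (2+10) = -21817 / 190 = -114.83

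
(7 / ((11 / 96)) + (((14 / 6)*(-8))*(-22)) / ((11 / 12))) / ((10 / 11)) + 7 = 567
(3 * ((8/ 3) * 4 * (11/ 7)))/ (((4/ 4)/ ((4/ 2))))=704/ 7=100.57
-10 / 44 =-5 / 22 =-0.23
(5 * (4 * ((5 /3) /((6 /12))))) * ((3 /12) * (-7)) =-116.67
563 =563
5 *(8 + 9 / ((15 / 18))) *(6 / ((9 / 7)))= 1316 / 3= 438.67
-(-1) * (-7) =-7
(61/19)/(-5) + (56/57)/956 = -43667/68115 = -0.64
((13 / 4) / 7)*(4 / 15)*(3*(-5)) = -13 / 7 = -1.86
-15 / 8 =-1.88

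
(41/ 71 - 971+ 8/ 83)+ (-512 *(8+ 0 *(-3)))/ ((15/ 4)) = -182322892/ 88395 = -2062.59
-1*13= -13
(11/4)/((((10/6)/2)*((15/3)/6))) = 99/25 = 3.96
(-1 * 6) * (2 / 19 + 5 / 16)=-381 / 152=-2.51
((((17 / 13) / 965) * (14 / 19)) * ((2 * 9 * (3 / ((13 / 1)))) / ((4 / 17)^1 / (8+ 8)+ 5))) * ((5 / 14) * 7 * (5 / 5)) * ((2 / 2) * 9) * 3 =11798136 / 211325543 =0.06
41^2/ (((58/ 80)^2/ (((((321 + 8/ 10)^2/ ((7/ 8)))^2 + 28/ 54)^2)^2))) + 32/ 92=123084654916583459540757100000000000000000000.00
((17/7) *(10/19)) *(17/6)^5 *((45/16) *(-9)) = -603439225/102144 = -5907.73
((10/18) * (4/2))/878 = 0.00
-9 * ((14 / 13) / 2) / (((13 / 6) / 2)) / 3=-252 / 169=-1.49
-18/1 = -18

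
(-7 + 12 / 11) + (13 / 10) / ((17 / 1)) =-10907 / 1870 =-5.83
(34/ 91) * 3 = 102/ 91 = 1.12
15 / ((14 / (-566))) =-4245 / 7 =-606.43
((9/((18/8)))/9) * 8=32/9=3.56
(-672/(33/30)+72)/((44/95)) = -140790/121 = -1163.55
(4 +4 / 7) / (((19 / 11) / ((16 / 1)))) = 5632 / 133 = 42.35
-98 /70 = -7 /5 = -1.40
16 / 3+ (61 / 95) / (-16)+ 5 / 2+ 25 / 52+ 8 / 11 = 5869531 / 652080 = 9.00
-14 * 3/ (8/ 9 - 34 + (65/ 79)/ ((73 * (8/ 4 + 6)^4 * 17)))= 151792607232/ 119667187127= 1.27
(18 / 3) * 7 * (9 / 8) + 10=229 / 4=57.25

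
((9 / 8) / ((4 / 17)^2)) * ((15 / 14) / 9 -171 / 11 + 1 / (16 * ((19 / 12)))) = -234205311 / 749056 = -312.67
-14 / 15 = -0.93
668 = 668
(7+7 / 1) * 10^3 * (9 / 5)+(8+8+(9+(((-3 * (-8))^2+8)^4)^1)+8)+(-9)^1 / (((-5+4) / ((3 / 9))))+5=116319220377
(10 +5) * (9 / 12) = 45 / 4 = 11.25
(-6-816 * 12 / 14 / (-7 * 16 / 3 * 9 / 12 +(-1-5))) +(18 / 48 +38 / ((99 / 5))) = 93503 / 5544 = 16.87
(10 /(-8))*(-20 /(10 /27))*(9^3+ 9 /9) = 49275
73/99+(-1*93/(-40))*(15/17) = 37549/13464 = 2.79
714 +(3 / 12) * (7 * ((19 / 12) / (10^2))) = 3427333 / 4800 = 714.03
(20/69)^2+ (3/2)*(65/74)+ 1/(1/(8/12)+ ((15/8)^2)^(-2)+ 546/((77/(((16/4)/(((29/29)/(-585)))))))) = 18248380064757485/13020390469609164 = 1.40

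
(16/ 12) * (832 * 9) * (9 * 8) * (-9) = -6469632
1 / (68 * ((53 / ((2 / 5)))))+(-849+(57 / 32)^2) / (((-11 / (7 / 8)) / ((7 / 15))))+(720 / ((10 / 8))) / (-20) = 1054767369 / 405954560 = 2.60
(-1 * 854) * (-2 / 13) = 1708 / 13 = 131.38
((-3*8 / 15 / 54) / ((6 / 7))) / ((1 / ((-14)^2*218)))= -598192 / 405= -1477.02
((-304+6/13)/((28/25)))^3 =-120005536203125/6028568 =-19906142.92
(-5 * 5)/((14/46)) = -575/7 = -82.14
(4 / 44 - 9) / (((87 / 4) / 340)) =-133280 / 957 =-139.27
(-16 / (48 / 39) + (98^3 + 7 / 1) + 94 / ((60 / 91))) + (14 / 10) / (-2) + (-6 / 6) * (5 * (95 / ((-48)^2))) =10844094649 / 11520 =941327.66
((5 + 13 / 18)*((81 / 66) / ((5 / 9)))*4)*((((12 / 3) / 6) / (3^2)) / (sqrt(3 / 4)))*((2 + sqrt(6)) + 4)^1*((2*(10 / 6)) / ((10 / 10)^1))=824*sqrt(3)*(sqrt(6) + 6) / 99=121.81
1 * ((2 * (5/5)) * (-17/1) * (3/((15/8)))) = -54.40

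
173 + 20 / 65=2253 / 13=173.31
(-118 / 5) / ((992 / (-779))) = 45961 / 2480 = 18.53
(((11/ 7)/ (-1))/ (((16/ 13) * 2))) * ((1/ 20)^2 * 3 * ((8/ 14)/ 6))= -143/ 313600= -0.00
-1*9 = -9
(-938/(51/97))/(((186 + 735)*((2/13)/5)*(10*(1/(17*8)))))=-2365636/2763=-856.18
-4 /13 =-0.31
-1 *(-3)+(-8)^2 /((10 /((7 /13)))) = 419 /65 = 6.45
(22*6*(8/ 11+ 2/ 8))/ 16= 129/ 16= 8.06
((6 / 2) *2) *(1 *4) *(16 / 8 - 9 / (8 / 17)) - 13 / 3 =-1246 / 3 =-415.33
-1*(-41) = 41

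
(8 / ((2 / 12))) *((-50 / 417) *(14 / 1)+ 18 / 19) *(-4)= 140.41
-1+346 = 345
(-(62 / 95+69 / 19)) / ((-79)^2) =-407 / 592895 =-0.00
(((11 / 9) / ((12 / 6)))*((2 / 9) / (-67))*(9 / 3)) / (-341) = 1 / 56079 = 0.00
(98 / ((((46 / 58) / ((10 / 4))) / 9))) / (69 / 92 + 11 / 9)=1409.69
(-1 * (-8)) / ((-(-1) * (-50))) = -0.16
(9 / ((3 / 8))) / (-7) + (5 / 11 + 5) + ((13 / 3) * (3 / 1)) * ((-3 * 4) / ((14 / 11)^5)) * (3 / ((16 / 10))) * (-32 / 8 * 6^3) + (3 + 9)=27986992155 / 369754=75690.84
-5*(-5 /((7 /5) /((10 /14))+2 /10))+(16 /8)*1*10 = 1705 /54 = 31.57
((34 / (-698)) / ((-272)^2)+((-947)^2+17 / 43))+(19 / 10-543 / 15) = 292843987904169 / 326552320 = 896775.10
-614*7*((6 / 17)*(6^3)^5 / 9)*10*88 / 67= -1185568304041820160 / 1139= -1040885253768059.84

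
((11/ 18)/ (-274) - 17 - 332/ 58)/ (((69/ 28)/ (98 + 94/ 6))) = -7758960209/ 7401699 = -1048.27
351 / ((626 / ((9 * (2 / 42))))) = 0.24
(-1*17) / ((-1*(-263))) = -17 / 263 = -0.06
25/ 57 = 0.44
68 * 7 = 476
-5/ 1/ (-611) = 5/ 611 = 0.01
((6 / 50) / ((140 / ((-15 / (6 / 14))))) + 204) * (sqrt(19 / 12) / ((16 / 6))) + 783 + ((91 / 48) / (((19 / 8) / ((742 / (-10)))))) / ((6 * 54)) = 20397 * sqrt(57) / 1600 + 144570679 / 184680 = 879.06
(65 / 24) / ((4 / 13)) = 845 / 96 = 8.80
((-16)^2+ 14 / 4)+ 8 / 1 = 535 / 2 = 267.50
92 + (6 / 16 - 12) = 643 / 8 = 80.38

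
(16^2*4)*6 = 6144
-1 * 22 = -22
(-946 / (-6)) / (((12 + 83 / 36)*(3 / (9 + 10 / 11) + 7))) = 154671 / 102485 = 1.51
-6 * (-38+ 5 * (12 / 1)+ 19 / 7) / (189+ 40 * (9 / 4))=-346 / 651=-0.53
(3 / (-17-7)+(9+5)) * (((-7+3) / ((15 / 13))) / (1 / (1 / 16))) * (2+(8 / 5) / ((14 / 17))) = -33189 / 2800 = -11.85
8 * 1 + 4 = 12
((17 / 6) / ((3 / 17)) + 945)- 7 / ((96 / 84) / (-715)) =384511 / 72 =5340.43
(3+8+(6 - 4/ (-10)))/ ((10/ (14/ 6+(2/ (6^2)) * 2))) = 319/ 75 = 4.25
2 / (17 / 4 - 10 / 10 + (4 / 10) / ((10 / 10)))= 40 / 73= 0.55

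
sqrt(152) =2 * sqrt(38) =12.33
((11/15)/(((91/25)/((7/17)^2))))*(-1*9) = -1155/3757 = -0.31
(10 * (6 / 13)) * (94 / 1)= 5640 / 13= 433.85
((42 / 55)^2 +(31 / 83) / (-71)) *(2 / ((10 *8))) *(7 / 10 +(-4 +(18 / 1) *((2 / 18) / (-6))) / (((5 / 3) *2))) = -30904431 / 3565265000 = -0.01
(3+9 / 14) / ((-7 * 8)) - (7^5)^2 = -221460595267 / 784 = -282475249.07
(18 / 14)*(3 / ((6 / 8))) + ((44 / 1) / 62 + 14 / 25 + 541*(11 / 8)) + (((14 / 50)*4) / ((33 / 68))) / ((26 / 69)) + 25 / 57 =267738574321 / 353753400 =756.85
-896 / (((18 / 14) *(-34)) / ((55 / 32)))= 5390 / 153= 35.23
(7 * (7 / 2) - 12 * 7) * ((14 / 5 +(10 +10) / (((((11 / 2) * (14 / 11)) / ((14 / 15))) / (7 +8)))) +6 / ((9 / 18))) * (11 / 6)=-179333 / 30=-5977.77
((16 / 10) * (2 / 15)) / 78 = 8 / 2925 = 0.00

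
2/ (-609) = -2/ 609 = -0.00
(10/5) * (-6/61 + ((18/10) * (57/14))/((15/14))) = 20562/1525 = 13.48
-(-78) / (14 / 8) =44.57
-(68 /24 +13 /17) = -367 /102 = -3.60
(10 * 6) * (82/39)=1640/13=126.15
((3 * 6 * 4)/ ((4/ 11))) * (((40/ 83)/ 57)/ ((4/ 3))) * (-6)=-11880/ 1577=-7.53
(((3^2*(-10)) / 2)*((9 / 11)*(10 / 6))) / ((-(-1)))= -675 / 11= -61.36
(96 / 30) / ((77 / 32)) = 1.33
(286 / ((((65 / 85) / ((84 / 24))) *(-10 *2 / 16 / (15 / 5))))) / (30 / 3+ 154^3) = -7854 / 9130685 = -0.00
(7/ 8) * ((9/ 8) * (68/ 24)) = 357/ 128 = 2.79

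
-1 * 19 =-19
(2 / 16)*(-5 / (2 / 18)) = -45 / 8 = -5.62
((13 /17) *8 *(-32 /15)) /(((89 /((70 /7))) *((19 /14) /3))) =-93184 /28747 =-3.24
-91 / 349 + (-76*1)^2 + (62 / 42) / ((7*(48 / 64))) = 888981529 / 153909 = 5776.02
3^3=27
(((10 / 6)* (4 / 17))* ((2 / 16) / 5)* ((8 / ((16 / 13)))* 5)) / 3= 65 / 612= 0.11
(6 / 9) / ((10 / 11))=11 / 15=0.73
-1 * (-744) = 744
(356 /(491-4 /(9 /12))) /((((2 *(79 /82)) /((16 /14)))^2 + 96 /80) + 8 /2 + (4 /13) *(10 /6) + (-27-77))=-22405443840 /2917383429373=-0.01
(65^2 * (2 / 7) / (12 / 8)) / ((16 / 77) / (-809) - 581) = -150393100 / 108576747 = -1.39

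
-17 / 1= -17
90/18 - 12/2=-1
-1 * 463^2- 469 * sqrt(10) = -214369- 469 * sqrt(10) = -215852.11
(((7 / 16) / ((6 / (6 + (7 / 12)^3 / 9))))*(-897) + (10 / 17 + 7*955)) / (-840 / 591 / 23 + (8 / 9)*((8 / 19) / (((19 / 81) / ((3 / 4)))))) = 87067281299160215 / 15704934137856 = 5543.94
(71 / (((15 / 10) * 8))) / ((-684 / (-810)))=7.01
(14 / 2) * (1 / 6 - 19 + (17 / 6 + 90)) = 518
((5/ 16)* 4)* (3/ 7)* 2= 15/ 14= 1.07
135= 135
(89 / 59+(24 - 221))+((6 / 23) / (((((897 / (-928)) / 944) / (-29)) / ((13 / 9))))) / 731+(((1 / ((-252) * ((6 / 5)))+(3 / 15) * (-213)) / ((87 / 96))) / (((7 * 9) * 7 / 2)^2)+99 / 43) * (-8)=-24235169499379341082 / 121599571901260005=-199.30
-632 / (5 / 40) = -5056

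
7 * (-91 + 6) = -595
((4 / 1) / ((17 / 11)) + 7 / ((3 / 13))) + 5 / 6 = 3443 / 102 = 33.75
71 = 71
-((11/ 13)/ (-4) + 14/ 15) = -0.72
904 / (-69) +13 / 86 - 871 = -5245361 / 5934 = -883.95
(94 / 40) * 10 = 47 / 2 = 23.50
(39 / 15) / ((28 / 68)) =221 / 35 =6.31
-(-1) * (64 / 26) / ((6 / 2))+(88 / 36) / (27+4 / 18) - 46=-430832 / 9555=-45.09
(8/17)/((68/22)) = 44/289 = 0.15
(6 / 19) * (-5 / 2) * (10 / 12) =-25 / 38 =-0.66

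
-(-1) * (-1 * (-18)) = 18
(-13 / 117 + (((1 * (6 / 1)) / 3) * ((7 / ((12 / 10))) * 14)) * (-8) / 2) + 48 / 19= -111307 / 171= -650.92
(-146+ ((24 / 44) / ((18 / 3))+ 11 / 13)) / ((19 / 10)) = -207440 / 2717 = -76.35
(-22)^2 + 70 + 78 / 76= 21091 / 38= 555.03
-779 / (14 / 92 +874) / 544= -0.00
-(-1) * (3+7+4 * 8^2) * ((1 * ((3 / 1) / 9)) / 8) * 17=2261 / 12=188.42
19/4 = 4.75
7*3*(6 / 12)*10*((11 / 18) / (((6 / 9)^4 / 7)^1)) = 72765 / 32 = 2273.91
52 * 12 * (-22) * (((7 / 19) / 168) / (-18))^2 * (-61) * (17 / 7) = 0.03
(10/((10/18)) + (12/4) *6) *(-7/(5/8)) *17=-34272/5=-6854.40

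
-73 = -73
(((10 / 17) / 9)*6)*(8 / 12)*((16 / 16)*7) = 280 / 153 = 1.83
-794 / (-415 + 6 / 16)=6352 / 3317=1.91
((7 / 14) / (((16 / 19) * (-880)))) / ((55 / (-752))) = 893 / 96800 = 0.01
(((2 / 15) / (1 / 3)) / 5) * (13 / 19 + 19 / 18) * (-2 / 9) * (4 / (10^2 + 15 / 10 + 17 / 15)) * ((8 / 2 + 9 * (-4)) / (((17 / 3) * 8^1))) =448 / 526509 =0.00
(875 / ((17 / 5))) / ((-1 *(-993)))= 4375 / 16881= 0.26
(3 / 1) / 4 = 3 / 4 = 0.75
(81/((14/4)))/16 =81/56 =1.45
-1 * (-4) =4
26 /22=13 /11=1.18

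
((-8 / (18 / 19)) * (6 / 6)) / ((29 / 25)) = -1900 / 261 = -7.28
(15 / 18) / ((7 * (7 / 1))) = 5 / 294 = 0.02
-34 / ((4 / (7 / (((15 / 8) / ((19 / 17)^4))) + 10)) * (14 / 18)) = -29739189 / 171955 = -172.95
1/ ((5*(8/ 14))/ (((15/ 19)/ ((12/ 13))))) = 91/ 304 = 0.30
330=330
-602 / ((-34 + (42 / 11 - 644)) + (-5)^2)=6622 / 7141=0.93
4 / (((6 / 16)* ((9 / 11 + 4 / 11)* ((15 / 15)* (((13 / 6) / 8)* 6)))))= 2816 / 507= 5.55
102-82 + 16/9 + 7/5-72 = -2197/45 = -48.82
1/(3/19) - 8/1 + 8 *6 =139/3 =46.33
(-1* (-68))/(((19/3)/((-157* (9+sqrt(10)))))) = -288252/19- 32028* sqrt(10)/19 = -20501.76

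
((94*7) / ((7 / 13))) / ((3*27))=1222 / 81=15.09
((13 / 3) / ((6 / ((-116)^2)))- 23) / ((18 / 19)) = 1657883 / 162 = 10233.85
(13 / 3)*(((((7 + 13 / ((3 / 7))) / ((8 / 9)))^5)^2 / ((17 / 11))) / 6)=7981922651633754.35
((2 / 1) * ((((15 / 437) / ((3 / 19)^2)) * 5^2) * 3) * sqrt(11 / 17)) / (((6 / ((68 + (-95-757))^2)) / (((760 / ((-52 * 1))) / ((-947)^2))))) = -277363520000 * sqrt(187) / 13675440441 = -277.35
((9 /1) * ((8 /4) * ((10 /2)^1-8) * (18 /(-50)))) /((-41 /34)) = -16524 /1025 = -16.12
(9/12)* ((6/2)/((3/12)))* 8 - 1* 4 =68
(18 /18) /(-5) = -1 /5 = -0.20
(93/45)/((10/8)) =124/75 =1.65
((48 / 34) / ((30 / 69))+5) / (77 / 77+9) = 701 / 850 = 0.82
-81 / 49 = -1.65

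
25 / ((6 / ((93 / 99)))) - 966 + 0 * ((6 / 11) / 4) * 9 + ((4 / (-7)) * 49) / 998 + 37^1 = -91403105 / 98802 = -925.11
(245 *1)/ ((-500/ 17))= -833/ 100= -8.33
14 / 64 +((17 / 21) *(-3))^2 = 9591 / 1568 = 6.12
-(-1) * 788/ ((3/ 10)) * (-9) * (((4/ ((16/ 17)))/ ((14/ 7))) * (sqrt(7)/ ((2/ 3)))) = -150705 * sqrt(7)/ 2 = -199363.98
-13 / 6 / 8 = -13 / 48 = -0.27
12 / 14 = 6 / 7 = 0.86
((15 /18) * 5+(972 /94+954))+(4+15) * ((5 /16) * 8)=143257 /141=1016.01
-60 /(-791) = 0.08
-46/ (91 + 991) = -23/ 541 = -0.04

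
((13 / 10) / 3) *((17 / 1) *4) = 442 / 15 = 29.47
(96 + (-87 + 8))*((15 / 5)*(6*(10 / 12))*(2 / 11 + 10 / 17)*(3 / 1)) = 6480 / 11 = 589.09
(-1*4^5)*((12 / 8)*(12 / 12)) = -1536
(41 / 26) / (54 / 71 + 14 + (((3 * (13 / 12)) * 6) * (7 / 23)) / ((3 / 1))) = 66953 / 710697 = 0.09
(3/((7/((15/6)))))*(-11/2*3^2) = -1485/28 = -53.04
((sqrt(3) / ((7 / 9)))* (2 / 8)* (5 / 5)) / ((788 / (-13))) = -117* sqrt(3) / 22064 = -0.01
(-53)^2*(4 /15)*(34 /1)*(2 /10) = 382024 /75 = 5093.65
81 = 81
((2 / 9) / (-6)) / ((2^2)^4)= -1 / 6912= -0.00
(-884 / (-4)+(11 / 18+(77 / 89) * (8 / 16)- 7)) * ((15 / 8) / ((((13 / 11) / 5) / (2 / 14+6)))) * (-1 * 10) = -391703125 / 3738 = -104789.49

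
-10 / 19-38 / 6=-6.86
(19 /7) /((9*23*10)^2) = 19 /29994300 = 0.00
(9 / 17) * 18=162 / 17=9.53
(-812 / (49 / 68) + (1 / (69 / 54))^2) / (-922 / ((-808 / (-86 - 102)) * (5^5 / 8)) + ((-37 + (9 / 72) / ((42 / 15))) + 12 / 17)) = 358036051400000 / 11698387264451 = 30.61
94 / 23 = 4.09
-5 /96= -0.05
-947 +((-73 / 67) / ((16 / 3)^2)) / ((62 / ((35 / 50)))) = -10070629879 / 10634240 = -947.00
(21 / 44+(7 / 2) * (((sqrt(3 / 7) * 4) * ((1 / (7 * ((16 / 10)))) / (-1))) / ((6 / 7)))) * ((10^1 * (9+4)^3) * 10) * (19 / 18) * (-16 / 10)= -5844020 / 33+2087150 * sqrt(21) / 27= 177150.07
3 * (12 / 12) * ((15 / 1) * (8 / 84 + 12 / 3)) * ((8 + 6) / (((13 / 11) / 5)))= 10915.38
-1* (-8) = 8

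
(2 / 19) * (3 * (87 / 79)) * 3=1566 / 1501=1.04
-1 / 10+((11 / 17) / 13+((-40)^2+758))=5211069 / 2210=2357.95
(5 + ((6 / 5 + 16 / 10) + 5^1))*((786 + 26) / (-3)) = -51968 / 15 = -3464.53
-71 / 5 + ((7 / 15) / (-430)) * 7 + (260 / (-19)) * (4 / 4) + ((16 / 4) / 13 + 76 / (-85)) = -28.48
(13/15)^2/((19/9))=169/475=0.36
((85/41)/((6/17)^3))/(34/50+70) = 10440125/15648552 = 0.67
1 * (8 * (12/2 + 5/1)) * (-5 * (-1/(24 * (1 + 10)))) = 5/3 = 1.67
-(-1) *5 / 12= 5 / 12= 0.42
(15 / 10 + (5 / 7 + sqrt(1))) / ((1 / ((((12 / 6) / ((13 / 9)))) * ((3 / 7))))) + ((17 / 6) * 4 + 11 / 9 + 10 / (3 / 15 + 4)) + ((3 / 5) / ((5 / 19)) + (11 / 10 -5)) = 4363927 / 286650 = 15.22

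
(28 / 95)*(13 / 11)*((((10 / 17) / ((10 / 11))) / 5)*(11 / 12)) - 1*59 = -1428274 / 24225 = -58.96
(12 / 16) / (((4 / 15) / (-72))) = -405 / 2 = -202.50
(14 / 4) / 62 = 7 / 124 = 0.06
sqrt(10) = 3.16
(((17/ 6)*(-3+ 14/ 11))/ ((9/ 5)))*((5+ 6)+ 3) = -11305/ 297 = -38.06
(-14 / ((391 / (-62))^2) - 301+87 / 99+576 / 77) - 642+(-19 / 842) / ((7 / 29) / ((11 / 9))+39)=-115881414112318105 / 123938231972016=-934.99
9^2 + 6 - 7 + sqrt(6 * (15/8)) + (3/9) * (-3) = 3 * sqrt(5)/2 + 79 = 82.35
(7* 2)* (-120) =-1680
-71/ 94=-0.76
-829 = -829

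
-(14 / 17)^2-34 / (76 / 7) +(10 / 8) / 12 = -976681 / 263568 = -3.71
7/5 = 1.40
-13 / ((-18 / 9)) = 6.50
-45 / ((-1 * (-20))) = -9 / 4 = -2.25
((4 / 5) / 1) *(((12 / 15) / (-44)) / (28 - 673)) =4 / 177375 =0.00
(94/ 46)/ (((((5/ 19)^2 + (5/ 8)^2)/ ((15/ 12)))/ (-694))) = -188401568/ 48875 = -3854.76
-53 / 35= -1.51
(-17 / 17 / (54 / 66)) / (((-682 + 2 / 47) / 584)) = 75482 / 72117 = 1.05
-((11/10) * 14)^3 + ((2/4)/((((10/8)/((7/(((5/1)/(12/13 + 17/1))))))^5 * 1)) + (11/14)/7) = 577818618663331026701/355339003906250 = 1626105.25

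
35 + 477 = 512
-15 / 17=-0.88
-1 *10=-10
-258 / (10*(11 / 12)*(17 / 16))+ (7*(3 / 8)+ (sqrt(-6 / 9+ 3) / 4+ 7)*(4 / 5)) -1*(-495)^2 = -1832923621 / 7480+ sqrt(21) / 15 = -245042.96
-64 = -64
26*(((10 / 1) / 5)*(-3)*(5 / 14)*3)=-1170 / 7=-167.14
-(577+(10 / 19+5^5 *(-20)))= 1176527 / 19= 61922.47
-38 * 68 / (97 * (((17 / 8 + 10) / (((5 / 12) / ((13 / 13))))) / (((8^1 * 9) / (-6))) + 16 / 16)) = 5440 / 291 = 18.69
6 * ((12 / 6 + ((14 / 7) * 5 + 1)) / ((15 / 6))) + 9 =201 / 5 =40.20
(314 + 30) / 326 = 172 / 163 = 1.06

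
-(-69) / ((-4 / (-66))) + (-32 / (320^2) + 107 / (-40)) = 3634639 / 3200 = 1135.82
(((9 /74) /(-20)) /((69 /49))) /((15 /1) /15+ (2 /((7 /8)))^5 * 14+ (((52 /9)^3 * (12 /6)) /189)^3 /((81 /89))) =-218005972198230241809 /44615992549138953192737960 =-0.00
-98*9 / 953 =-882 / 953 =-0.93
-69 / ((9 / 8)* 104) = -23 / 39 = -0.59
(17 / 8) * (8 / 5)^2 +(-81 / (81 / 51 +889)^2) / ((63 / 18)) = 174572711 / 32090744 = 5.44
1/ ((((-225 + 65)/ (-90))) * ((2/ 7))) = 63/ 32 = 1.97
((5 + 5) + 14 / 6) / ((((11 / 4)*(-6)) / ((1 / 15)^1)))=-74 / 1485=-0.05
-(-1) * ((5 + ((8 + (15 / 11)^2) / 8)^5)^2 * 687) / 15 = 10176271853612565258041280603387381 / 3611799033274388706344692613120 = 2817.51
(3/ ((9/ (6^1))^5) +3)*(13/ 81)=3575/ 6561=0.54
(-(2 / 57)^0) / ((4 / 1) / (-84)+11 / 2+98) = -42 / 4345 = -0.01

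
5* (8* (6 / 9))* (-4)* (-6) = 640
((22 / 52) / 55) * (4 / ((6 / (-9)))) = -3 / 65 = -0.05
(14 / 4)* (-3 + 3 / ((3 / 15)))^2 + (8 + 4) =516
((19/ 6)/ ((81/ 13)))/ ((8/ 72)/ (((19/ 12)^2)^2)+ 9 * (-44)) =-32189287/ 25079938632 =-0.00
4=4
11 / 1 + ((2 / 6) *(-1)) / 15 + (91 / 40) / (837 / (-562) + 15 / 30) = 868517 / 100080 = 8.68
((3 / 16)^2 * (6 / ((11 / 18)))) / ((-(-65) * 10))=243 / 457600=0.00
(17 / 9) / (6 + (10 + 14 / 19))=323 / 2862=0.11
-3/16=-0.19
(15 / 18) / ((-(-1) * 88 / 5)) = 25 / 528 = 0.05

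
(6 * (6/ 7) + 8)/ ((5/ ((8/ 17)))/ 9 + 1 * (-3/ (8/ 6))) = -6624/ 539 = -12.29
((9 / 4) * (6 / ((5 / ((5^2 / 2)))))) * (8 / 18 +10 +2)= 420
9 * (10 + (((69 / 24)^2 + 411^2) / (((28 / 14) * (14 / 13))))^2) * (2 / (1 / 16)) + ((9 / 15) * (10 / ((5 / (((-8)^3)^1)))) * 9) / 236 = 52447038105242679831 / 29603840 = 1771629562423.07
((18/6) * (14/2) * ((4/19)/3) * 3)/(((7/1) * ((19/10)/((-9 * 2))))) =-2160/361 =-5.98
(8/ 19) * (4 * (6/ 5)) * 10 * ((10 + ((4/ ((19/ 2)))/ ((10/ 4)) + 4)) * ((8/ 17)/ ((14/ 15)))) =6202368/ 42959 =144.38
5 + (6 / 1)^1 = 11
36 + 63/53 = 1971/53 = 37.19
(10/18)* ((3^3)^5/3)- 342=2656863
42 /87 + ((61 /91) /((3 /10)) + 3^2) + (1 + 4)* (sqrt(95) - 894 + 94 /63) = -4402.09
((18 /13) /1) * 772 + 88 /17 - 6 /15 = 1186438 /1105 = 1073.70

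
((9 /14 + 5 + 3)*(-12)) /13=-7.98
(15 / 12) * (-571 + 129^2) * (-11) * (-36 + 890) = -188701975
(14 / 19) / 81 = 14 / 1539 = 0.01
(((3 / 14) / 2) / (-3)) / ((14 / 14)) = -1 / 28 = -0.04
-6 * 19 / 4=-57 / 2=-28.50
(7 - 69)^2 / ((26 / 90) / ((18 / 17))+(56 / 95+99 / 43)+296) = 82059480 / 6386393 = 12.85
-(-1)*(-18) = -18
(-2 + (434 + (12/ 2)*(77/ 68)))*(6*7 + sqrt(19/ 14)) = 14919*sqrt(266)/ 476 + 313299/ 17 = 18940.53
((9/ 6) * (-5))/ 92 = -15/ 184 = -0.08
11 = 11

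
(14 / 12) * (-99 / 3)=-77 / 2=-38.50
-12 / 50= -6 / 25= -0.24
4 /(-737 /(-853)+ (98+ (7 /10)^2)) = 341200 /8474897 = 0.04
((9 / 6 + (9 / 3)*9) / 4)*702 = 20007 / 4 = 5001.75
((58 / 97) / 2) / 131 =29 / 12707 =0.00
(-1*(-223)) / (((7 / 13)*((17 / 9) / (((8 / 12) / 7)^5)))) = 92768 / 54000891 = 0.00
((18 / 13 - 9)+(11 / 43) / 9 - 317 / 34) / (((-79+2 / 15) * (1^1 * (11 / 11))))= 14463035 / 67452294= 0.21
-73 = -73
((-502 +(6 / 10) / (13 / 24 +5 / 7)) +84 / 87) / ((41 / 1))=-15314534 / 1254395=-12.21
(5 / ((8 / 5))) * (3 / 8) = 75 / 64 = 1.17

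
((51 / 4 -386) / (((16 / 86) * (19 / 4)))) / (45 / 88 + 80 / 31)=-21891859 / 160265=-136.60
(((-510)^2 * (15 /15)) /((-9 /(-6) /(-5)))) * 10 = -8670000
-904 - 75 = -979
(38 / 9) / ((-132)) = -19 / 594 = -0.03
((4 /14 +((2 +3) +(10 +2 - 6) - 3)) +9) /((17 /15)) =1815 /119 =15.25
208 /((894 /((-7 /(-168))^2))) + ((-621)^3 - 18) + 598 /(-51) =-131027904462235 /547128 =-239483090.73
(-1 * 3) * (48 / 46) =-72 / 23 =-3.13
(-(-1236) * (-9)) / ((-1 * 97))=11124 / 97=114.68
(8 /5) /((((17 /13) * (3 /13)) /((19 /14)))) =12844 /1785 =7.20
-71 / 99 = -0.72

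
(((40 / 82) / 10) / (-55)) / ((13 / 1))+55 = 1612323 / 29315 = 55.00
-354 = -354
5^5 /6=3125 /6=520.83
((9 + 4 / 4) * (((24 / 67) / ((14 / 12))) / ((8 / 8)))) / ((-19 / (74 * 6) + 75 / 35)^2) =1987130880 / 2854315843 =0.70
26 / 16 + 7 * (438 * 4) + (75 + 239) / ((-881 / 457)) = 12102.74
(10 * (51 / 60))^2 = 289 / 4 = 72.25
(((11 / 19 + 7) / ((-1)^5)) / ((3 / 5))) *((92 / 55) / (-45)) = 1472 / 3135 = 0.47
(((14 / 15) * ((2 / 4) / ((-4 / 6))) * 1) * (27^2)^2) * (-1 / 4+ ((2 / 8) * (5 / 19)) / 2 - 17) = 9735467679 / 1520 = 6404912.95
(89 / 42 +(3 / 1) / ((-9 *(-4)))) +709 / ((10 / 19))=566707 / 420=1349.30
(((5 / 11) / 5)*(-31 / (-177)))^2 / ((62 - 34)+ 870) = 961 / 3404146482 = 0.00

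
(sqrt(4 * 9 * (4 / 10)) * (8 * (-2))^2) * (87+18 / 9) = 136704 * sqrt(10) / 5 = 86459.20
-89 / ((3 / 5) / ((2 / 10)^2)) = -89 / 15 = -5.93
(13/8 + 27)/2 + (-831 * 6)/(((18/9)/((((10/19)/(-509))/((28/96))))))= 25075733/1083152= 23.15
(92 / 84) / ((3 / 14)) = 46 / 9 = 5.11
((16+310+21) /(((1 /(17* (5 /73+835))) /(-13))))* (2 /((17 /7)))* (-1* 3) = 11549603520 /73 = 158213746.85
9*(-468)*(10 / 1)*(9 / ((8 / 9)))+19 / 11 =-426463.27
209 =209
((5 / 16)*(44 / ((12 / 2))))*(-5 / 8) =-1.43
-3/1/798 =-1/266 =-0.00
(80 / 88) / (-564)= -5 / 3102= -0.00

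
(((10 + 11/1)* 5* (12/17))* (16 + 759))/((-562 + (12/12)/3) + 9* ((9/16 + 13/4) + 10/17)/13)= -609336000/5925841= -102.83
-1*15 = -15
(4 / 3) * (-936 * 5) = -6240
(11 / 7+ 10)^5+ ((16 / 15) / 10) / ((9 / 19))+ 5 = 2353638748964 / 11344725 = 207465.47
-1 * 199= -199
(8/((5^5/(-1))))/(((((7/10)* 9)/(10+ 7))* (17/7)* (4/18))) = -8/625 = -0.01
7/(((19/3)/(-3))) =-63/19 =-3.32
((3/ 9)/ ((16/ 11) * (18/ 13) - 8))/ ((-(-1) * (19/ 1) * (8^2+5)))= -143/ 3366648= -0.00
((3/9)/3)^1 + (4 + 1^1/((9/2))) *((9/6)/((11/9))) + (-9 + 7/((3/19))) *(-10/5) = -6472/99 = -65.37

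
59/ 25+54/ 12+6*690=207343/ 50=4146.86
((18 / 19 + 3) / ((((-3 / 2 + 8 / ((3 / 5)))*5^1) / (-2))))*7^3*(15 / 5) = -185220 / 1349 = -137.30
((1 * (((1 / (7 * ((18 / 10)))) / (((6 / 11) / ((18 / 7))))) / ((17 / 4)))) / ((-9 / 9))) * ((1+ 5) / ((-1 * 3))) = 440 / 2499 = 0.18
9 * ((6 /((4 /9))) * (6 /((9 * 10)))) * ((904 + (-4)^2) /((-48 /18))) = -5589 /2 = -2794.50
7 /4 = 1.75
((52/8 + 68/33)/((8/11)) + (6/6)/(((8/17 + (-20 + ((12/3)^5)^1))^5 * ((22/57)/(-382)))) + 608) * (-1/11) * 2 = -3299387277400549502019203/29279580531572369788416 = -112.69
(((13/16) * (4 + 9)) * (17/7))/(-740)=-2873/82880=-0.03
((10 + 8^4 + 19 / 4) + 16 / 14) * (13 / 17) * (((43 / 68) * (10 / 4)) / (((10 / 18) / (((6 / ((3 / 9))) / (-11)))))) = -5213107107 / 356048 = -14641.59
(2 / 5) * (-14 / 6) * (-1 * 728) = 10192 / 15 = 679.47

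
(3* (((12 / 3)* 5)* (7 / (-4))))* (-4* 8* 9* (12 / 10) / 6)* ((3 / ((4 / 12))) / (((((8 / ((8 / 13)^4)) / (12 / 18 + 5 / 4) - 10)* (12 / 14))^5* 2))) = 0.02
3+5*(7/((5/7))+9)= 97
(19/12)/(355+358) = 19/8556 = 0.00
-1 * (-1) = 1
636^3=257259456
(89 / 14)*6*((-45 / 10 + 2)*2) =-1335 / 7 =-190.71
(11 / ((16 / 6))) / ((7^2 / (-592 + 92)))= -4125 / 98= -42.09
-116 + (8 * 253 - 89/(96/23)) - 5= 180641/96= 1881.68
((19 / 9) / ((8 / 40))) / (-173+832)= 95 / 5931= 0.02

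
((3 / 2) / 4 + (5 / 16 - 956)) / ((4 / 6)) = -45855 / 32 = -1432.97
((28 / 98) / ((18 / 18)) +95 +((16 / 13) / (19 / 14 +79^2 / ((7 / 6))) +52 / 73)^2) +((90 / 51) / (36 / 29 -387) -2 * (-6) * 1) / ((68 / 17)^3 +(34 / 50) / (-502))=7516824119792653425275310695 / 78315843610674721608147591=95.98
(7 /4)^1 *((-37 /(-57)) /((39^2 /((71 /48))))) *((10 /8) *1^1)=91945 /66583296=0.00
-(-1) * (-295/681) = -295/681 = -0.43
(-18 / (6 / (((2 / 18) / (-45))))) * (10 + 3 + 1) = 14 / 135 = 0.10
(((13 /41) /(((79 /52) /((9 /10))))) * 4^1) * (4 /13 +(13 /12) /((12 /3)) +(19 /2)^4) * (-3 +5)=39646464 /3239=12240.34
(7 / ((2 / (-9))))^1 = -63 / 2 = -31.50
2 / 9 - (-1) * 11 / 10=119 / 90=1.32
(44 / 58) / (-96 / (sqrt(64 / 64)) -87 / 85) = -1870 / 239163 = -0.01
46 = 46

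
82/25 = 3.28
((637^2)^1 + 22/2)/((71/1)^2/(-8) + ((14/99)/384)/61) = -470497040640/730622369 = -643.97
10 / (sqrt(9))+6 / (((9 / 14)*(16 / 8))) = 8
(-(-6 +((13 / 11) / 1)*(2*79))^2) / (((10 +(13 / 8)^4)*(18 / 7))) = -748.37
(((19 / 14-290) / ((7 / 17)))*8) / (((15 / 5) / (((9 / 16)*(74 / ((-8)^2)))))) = -7625367 / 6272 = -1215.78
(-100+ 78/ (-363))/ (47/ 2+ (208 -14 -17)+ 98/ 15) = -0.48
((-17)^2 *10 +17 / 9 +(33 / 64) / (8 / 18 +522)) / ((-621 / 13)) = -101819324477 / 1681886592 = -60.54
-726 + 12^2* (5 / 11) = -7266 / 11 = -660.55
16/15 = 1.07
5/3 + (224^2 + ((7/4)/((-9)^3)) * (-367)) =146320645/2916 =50178.55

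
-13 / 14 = -0.93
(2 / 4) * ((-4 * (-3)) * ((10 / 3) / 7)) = 20 / 7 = 2.86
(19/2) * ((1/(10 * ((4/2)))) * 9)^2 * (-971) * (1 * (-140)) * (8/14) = 1494369/10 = 149436.90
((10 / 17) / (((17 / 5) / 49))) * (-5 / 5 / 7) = -350 / 289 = -1.21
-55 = -55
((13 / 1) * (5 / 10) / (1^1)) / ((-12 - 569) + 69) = -13 / 1024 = -0.01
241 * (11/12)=2651/12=220.92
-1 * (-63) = 63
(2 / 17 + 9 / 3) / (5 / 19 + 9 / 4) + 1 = 7275 / 3247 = 2.24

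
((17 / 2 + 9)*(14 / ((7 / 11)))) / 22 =35 / 2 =17.50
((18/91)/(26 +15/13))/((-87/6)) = -36/71659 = -0.00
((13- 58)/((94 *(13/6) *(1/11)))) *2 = -4.86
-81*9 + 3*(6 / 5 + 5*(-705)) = -56502 / 5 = -11300.40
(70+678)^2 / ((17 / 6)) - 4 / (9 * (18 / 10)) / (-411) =6574040372 / 33291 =197472.00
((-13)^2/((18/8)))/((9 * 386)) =338/15633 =0.02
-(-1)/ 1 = 1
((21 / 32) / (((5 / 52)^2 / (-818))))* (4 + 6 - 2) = -11612328 / 25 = -464493.12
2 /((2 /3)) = 3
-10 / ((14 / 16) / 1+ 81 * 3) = -80 / 1951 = -0.04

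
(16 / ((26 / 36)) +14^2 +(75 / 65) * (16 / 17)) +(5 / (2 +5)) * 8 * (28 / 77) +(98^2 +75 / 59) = 9865924763 / 1004003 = 9826.59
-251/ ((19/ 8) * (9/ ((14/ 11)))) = -28112/ 1881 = -14.95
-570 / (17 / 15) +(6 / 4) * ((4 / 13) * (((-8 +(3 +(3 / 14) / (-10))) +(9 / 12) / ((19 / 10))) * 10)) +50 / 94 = -723563704 / 1381471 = -523.76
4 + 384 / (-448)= 22 / 7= 3.14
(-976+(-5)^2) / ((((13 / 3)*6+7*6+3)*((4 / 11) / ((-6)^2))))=-94149 / 71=-1326.04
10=10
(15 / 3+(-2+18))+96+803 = 920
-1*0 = 0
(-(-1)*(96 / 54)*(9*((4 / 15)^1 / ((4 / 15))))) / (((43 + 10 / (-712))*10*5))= 2848 / 382575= 0.01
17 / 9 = 1.89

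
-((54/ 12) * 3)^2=-729/ 4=-182.25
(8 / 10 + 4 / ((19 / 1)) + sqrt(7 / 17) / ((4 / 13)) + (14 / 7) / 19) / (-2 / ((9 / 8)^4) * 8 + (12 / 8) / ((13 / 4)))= -0.34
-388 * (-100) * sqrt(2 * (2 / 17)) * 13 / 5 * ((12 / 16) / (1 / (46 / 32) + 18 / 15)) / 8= 2175225 * sqrt(17) / 3706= 2420.04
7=7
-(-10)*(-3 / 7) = -30 / 7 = -4.29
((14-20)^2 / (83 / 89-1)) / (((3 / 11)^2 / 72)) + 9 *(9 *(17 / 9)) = -516759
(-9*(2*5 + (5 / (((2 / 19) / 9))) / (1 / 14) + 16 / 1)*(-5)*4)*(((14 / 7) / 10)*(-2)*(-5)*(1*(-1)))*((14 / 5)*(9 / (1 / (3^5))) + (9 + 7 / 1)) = -13285848816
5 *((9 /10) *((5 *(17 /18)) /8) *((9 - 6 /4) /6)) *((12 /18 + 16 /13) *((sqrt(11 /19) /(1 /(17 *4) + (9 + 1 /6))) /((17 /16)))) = 0.49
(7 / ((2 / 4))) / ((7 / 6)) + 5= 17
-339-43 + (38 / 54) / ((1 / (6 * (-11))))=-3856 / 9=-428.44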